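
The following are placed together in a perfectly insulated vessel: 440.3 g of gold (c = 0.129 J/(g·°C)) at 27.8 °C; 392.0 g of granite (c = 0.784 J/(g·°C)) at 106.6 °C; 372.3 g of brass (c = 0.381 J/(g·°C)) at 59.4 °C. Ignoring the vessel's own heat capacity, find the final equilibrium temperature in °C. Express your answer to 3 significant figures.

Σ mᵢcᵢ(T − Tᵢ) = 0  ⇒  T = Σ mᵢcᵢTᵢ / Σ mᵢcᵢ
Σ mᵢcᵢ = 440.3×0.129 + 392.0×0.784 + 372.3×0.381 = 505.9730
Σ mᵢcᵢTᵢ = 56.7987×27.8 + 307.328×106.6 + 141.8463×59.4 = 42766
T = 42766 / 505.9730 = 84.52 °C

T_f = 84.5 °C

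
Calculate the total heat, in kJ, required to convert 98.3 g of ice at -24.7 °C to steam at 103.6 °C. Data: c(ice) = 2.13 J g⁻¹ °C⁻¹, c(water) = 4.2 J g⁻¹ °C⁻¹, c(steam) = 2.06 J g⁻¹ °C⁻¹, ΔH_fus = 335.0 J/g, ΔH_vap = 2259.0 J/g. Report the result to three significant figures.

q = 302 kJ

q1 (heat ice -24.7→0.0 °C): 98.3 × 2.13 × 24.7 = 5172 J
q2 (melt at 0 °C): 98.3 × 335.0 = 32931 J
q3 (heat water 0.0→100.0 °C): 98.3 × 4.2 × 100.0 = 41286 J
q4 (vaporize at 100 °C): 98.3 × 2259.0 = 222060 J
q5 (heat steam 100.0→103.6 °C): 98.3 × 2.06 × 3.6 = 729 J
Total: 5172 + 32931 + 41286 + 222060 + 729 = 302178 J = 302 kJ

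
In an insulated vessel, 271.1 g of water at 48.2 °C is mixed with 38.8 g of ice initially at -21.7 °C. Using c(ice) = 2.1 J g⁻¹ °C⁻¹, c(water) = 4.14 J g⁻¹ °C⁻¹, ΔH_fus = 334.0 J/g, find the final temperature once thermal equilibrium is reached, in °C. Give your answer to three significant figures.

T_f = 30.7 °C

Heat to bring ice to 0 °C and melt it: q₁ = 38.8×2.1×21.7 + 38.8×334.0 = 14727 J
Heat the water can supply cooling to 0 °C: 271.1×4.14×48.2 = 54097.5 J > q₁, so all ice melts.
Energy balance: 271.1×4.14×(48.2 − T) = 14727 + 38.8×4.14×(T − 0)
1122.354(48.2 − T) = 14727 + 160.632 T
54097.5 − 14727 = 1282.986 T
T = 39370.5 / 1282.986 = 30.69 °C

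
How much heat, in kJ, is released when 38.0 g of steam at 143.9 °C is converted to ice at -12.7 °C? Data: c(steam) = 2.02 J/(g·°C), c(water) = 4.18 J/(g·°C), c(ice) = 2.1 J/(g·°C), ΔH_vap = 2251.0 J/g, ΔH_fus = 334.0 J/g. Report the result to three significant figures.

q1 (cool steam 143.9→100 °C): 38.0 × 2.02 × 43.9 = 3370 J
q2 (condense at 100 °C): 38.0 × 2251.0 = 85538 J
q3 (cool water 100→0 °C): 38.0 × 4.18 × 100.0 = 15884 J
q4 (freeze at 0 °C): 38.0 × 334.0 = 12692 J
q5 (cool ice 0→-12.7 °C): 38.0 × 2.1 × 12.7 = 1013 J
Total: 3370 + 85538 + 15884 + 12692 + 1013 = 118497 J = 118 kJ

q = 118 kJ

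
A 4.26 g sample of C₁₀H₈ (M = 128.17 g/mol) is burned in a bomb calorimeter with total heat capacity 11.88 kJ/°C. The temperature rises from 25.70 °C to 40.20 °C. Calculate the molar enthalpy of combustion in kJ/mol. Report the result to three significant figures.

ΔT = 40.20 − 25.70 = 14.50 °C
q_cal = C_cal × ΔT = 11.88 × 14.50 = 172.26 kJ
n = 4.26 / 128.17 = 0.03324 mol
q_rxn = −q_cal = -172.26 kJ
ΔH = -172.26 / 0.03324 = -5182 kJ/mol

ΔH = -5180 kJ/mol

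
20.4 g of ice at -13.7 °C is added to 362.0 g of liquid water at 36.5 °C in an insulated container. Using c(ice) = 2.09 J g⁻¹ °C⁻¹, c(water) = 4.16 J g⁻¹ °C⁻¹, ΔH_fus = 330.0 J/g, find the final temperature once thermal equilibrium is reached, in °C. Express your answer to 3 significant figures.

T_f = 30.0 °C

Heat to bring ice to 0 °C and melt it: q₁ = 20.4×2.09×13.7 + 20.4×330.0 = 7316.1 J
Heat the water can supply cooling to 0 °C: 362.0×4.16×36.5 = 54966.1 J > q₁, so all ice melts.
Energy balance: 362.0×4.16×(36.5 − T) = 7316.1 + 20.4×4.16×(T − 0)
1505.92(36.5 − T) = 7316.1 + 84.864 T
54966.1 − 7316.1 = 1590.784 T
T = 47650.0 / 1590.784 = 29.95 °C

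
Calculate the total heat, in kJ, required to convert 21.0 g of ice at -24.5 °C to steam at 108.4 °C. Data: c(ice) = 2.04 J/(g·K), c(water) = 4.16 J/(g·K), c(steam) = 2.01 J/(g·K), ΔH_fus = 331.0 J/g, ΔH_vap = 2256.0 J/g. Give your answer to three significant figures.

q1 (heat ice -24.5→0.0 °C): 21.0 × 2.04 × 24.5 = 1050 J
q2 (melt at 0 °C): 21.0 × 331.0 = 6951 J
q3 (heat water 0.0→100.0 °C): 21.0 × 4.16 × 100.0 = 8736 J
q4 (vaporize at 100 °C): 21.0 × 2256.0 = 47376 J
q5 (heat steam 100.0→108.4 °C): 21.0 × 2.01 × 8.4 = 355 J
Total: 1050 + 6951 + 8736 + 47376 + 355 = 64468 J = 64.5 kJ

q = 64.5 kJ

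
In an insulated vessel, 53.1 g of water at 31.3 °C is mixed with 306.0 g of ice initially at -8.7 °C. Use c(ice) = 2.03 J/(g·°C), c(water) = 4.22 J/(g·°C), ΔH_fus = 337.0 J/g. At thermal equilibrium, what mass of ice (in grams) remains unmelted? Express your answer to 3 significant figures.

m_ice remaining = 301 g

Heat to warm all ice to 0 °C: 306.0×2.03×8.7 = 5404.3 J
Heat released by water cooling to 0 °C: 53.1×4.22×31.3 = 7013.8 J
7013.8 J < 5404.3 + 306.0×337.0 = 108526.3 J, so not all ice melts; final T = 0 °C.
Heat left for melting: 7013.8 − 5404.3 = 1609.5 J
Mass melted = 1609.5 / 337.0 = 4.776 g
Ice remaining = 306.0 − 4.776 = 301.224 g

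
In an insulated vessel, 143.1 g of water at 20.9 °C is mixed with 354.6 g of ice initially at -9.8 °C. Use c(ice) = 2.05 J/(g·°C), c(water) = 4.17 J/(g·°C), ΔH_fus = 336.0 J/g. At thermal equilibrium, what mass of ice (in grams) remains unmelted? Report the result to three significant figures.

m_ice remaining = 339 g

Heat to warm all ice to 0 °C: 354.6×2.05×9.8 = 7123.9 J
Heat released by water cooling to 0 °C: 143.1×4.17×20.9 = 12472 J
12472 J < 7123.9 + 354.6×336.0 = 126269.5 J, so not all ice melts; final T = 0 °C.
Heat left for melting: 12472 − 7123.9 = 5348.1 J
Mass melted = 5348.1 / 336.0 = 15.92 g
Ice remaining = 354.6 − 15.92 = 338.68 g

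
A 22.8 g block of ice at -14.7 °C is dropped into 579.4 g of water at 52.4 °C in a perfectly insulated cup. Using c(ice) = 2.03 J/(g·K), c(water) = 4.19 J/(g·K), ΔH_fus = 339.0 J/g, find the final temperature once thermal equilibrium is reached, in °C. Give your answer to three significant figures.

T_f = 47.1 °C

Heat to bring ice to 0 °C and melt it: q₁ = 22.8×2.03×14.7 + 22.8×339.0 = 8409.6 J
Heat the water can supply cooling to 0 °C: 579.4×4.19×52.4 = 127211 J > q₁, so all ice melts.
Energy balance: 579.4×4.19×(52.4 − T) = 8409.6 + 22.8×4.19×(T − 0)
2427.686(52.4 − T) = 8409.6 + 95.532 T
127211 − 8409.6 = 2523.218 T
T = 118801.4 / 2523.218 = 47.08 °C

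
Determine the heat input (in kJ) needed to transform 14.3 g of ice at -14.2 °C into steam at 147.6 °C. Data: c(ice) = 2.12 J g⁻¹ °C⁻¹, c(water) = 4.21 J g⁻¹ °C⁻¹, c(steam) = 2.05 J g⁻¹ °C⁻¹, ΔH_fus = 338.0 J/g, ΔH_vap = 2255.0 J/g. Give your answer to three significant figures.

q1 (heat ice -14.2→0.0 °C): 14.3 × 2.12 × 14.2 = 430 J
q2 (melt at 0 °C): 14.3 × 338.0 = 4833 J
q3 (heat water 0.0→100.0 °C): 14.3 × 4.21 × 100.0 = 6020 J
q4 (vaporize at 100 °C): 14.3 × 2255.0 = 32247 J
q5 (heat steam 100.0→147.6 °C): 14.3 × 2.05 × 47.6 = 1395 J
Total: 430 + 4833 + 6020 + 32247 + 1395 = 44925 J = 44.9 kJ

q = 44.9 kJ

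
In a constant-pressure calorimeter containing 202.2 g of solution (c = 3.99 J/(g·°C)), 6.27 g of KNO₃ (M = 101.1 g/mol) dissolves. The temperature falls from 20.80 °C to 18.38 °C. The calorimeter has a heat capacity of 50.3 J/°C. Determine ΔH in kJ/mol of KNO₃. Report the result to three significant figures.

|ΔT| = |18.38 − 20.80| = 2.42 °C
|q_surr| = (202.2 × 3.99 + 50.3) × 2.42 = 857.078 × 2.42 = 2074 J
n(KNO₃) = 6.27 / 101.1 = 0.06202 mol
Temperature fell, so q_rxn = +|q_surr| = 2.074 kJ
ΔH = q_rxn / n = 33.44 kJ/mol

ΔH = 33.4 kJ/mol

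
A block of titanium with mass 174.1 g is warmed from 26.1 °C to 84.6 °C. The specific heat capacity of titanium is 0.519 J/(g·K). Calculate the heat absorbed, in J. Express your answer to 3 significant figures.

q = 5290 J

q = m c ΔT = 174.1 × 0.519 × (84.6 − 26.1)
q = 174.1 × 0.519 × 58.5 = 5286 J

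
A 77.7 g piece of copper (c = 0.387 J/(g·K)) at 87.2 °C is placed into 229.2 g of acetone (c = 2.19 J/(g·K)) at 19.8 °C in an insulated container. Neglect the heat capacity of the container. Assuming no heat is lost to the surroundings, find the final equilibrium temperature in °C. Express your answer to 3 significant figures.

T_f = 23.6 °C

Heat lost by copper = heat gained by acetone.
(77.7)(0.387)(87.2 − T) = (229.2)(2.19)(T − 19.8)
30.0699 (87.2 − T) = 501.948 (T − 19.8)
2622.1 − 30.0699 T = 501.948 T − 9938.6
12560.7 = 532.0179 T
T = 23.61 °C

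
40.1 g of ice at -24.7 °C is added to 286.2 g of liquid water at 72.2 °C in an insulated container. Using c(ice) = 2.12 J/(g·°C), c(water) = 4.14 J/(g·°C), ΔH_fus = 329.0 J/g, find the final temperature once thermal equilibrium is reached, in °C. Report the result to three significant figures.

T_f = 52.0 °C

Heat to bring ice to 0 °C and melt it: q₁ = 40.1×2.12×24.7 + 40.1×329.0 = 15293 J
Heat the water can supply cooling to 0 °C: 286.2×4.14×72.2 = 85547.5 J > q₁, so all ice melts.
Energy balance: 286.2×4.14×(72.2 − T) = 15293 + 40.1×4.14×(T − 0)
1184.868(72.2 − T) = 15293 + 166.014 T
85547.5 − 15293 = 1350.882 T
T = 70254.5 / 1350.882 = 52.01 °C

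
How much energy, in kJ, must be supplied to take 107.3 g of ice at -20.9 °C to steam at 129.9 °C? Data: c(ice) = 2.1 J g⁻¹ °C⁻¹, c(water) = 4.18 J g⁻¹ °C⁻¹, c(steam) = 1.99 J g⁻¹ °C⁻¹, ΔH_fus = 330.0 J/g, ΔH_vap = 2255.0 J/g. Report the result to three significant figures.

q = 333 kJ

q1 (heat ice -20.9→0.0 °C): 107.3 × 2.1 × 20.9 = 4709 J
q2 (melt at 0 °C): 107.3 × 330.0 = 35409 J
q3 (heat water 0.0→100.0 °C): 107.3 × 4.18 × 100.0 = 44851 J
q4 (vaporize at 100 °C): 107.3 × 2255.0 = 241962 J
q5 (heat steam 100.0→129.9 °C): 107.3 × 1.99 × 29.9 = 6384 J
Total: 4709 + 35409 + 44851 + 241962 + 6384 = 333315 J = 333 kJ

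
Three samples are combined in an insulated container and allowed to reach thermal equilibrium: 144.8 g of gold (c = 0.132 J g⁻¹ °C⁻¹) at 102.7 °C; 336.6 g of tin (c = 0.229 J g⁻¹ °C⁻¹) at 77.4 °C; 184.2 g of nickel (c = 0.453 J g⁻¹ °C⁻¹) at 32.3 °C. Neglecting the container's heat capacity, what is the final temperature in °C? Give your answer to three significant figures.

T_f = 59.1 °C

Σ mᵢcᵢ(T − Tᵢ) = 0  ⇒  T = Σ mᵢcᵢTᵢ / Σ mᵢcᵢ
Σ mᵢcᵢ = 144.8×0.132 + 336.6×0.229 + 184.2×0.453 = 179.6376
Σ mᵢcᵢTᵢ = 19.1136×102.7 + 77.0814×77.4 + 83.4426×32.3 = 10624
T = 10624 / 179.6376 = 59.14 °C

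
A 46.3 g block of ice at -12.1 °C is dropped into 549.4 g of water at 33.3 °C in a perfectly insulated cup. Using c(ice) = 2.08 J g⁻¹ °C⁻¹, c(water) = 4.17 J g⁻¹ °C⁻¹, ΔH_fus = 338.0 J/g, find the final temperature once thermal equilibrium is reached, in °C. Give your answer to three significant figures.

Heat to bring ice to 0 °C and melt it: q₁ = 46.3×2.08×12.1 + 46.3×338.0 = 16815 J
Heat the water can supply cooling to 0 °C: 549.4×4.17×33.3 = 76290.2 J > q₁, so all ice melts.
Energy balance: 549.4×4.17×(33.3 − T) = 16815 + 46.3×4.17×(T − 0)
2290.998(33.3 − T) = 16815 + 193.071 T
76290.2 − 16815 = 2484.069 T
T = 59475.2 / 2484.069 = 23.94 °C

T_f = 23.9 °C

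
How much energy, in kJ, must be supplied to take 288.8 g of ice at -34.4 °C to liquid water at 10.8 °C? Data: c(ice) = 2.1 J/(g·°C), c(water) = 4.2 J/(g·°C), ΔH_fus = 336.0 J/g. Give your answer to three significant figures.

q = 131 kJ

q1 (heat ice -34.4→0.0 °C): 288.8 × 2.1 × 34.4 = 20863 J
q2 (melt at 0 °C): 288.8 × 336.0 = 97037 J
q3 (heat water 0.0→10.8 °C): 288.8 × 4.2 × 10.8 = 13100 J
Total: 20863 + 97037 + 13100 = 131000 J = 131 kJ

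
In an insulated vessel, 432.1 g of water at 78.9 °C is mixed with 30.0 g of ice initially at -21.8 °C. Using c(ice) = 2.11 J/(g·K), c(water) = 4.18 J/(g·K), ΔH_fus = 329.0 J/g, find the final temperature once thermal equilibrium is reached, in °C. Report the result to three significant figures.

T_f = 68.0 °C

Heat to bring ice to 0 °C and melt it: q₁ = 30.0×2.11×21.8 + 30.0×329.0 = 11250 J
Heat the water can supply cooling to 0 °C: 432.1×4.18×78.9 = 142507 J > q₁, so all ice melts.
Energy balance: 432.1×4.18×(78.9 − T) = 11250 + 30.0×4.18×(T − 0)
1806.178(78.9 − T) = 11250 + 125.4 T
142507 − 11250 = 1931.578 T
T = 131257 / 1931.578 = 67.95 °C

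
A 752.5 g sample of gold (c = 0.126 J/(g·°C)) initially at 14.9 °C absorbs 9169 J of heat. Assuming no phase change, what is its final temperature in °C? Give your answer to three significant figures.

T_f = 112 °C

ΔT = q / (m c) = 9169 / (752.5 × 0.126) = 96.70 °C
T_f = 14.9 + 96.70 = 111.60 °C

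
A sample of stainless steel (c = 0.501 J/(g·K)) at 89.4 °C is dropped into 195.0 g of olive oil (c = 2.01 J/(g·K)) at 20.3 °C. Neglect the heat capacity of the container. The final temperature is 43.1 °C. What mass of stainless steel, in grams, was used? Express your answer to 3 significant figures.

m = 385 g

q_gained = (195.0 × 2.01) × (43.1 − 20.3) = 8936 J
q_lost = m × 0.501 × (89.4 − 43.1) = 23.1963 m
m = 8936 / 23.1963 = 385 g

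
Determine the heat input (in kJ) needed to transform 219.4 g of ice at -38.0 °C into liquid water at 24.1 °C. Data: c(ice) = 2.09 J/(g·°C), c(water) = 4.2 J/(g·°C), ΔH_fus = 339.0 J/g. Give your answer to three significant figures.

q = 114 kJ

q1 (heat ice -38.0→0.0 °C): 219.4 × 2.09 × 38.0 = 17425 J
q2 (melt at 0 °C): 219.4 × 339.0 = 74377 J
q3 (heat water 0.0→24.1 °C): 219.4 × 4.2 × 24.1 = 22208 J
Total: 17425 + 74377 + 22208 = 114010 J = 114 kJ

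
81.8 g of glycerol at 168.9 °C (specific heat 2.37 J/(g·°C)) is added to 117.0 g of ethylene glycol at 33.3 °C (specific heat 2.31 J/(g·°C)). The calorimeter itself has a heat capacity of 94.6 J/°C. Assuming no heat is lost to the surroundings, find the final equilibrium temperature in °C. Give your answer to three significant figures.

T_f = 80.3 °C

Heat lost by glycerol = heat gained by ethylene glycol + calorimeter.
(81.8)(2.37)(168.9 − T) = [(117.0)(2.31) + 94.6](T − 33.3)
193.866 (168.9 − T) = 364.87 (T − 33.3)
32744 − 193.866 T = 364.87 T − 12150
44894 = 558.736 T
T = 80.349 °C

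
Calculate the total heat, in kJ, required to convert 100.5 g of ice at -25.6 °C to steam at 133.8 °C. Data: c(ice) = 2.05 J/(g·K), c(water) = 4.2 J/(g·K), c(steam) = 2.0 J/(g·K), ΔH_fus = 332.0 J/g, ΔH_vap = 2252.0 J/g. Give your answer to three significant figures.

q1 (heat ice -25.6→0.0 °C): 100.5 × 2.05 × 25.6 = 5274 J
q2 (melt at 0 °C): 100.5 × 332.0 = 33366 J
q3 (heat water 0.0→100.0 °C): 100.5 × 4.2 × 100.0 = 42210 J
q4 (vaporize at 100 °C): 100.5 × 2252.0 = 226326 J
q5 (heat steam 100.0→133.8 °C): 100.5 × 2.0 × 33.8 = 6794 J
Total: 5274 + 33366 + 42210 + 226326 + 6794 = 313970 J = 314 kJ

q = 314 kJ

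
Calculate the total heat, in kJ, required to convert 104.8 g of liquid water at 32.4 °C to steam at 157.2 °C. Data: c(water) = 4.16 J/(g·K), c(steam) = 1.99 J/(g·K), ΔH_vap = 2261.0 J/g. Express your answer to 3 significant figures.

q = 278 kJ

q1 (heat water 32.4→100.0 °C): 104.8 × 4.16 × 67.6 = 29471 J
q2 (vaporize at 100 °C): 104.8 × 2261.0 = 236953 J
q3 (heat steam 100.0→157.2 °C): 104.8 × 1.99 × 57.2 = 11929 J
Total: 29471 + 236953 + 11929 = 278353 J = 278 kJ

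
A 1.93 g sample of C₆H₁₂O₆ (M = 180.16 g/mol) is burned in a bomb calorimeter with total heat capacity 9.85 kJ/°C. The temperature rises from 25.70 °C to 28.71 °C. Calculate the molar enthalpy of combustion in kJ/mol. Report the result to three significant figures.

ΔT = 28.71 − 25.70 = 3.01 °C
q_cal = C_cal × ΔT = 9.85 × 3.01 = 29.6485 kJ
n = 1.93 / 180.16 = 0.01071 mol
q_rxn = −q_cal = -29.6485 kJ
ΔH = -29.6485 / 0.01071 = -2768 kJ/mol

ΔH = -2770 kJ/mol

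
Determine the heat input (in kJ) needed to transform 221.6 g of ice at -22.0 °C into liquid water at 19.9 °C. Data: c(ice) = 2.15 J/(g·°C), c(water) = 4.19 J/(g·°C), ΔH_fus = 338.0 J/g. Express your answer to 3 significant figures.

q1 (heat ice -22.0→0.0 °C): 221.6 × 2.15 × 22.0 = 10482 J
q2 (melt at 0 °C): 221.6 × 338.0 = 74901 J
q3 (heat water 0.0→19.9 °C): 221.6 × 4.19 × 19.9 = 18477 J
Total: 10482 + 74901 + 18477 = 103860 J = 104 kJ

q = 104 kJ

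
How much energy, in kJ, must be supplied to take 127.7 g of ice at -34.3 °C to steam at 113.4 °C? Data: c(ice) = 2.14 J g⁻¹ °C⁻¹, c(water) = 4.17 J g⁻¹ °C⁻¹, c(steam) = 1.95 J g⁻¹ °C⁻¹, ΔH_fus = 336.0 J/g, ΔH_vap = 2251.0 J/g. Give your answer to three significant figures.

q1 (heat ice -34.3→0.0 °C): 127.7 × 2.14 × 34.3 = 9373 J
q2 (melt at 0 °C): 127.7 × 336.0 = 42907 J
q3 (heat water 0.0→100.0 °C): 127.7 × 4.17 × 100.0 = 53251 J
q4 (vaporize at 100 °C): 127.7 × 2251.0 = 287453 J
q5 (heat steam 100.0→113.4 °C): 127.7 × 1.95 × 13.4 = 3337 J
Total: 9373 + 42907 + 53251 + 287453 + 3337 = 396321 J = 396 kJ

q = 396 kJ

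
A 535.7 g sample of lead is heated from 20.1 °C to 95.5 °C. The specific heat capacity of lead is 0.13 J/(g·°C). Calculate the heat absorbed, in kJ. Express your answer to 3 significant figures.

q = 5.25 kJ

q = m c ΔT = 535.7 × 0.13 × (95.5 − 20.1)
q = 535.7 × 0.13 × 75.4 = 5251 J = 5.25 kJ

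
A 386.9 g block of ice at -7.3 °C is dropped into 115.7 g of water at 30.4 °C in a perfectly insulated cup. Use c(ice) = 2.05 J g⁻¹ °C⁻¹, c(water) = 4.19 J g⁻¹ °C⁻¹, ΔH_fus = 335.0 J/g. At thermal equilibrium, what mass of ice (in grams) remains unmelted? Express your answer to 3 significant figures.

Heat to warm all ice to 0 °C: 386.9×2.05×7.3 = 5790.0 J
Heat released by water cooling to 0 °C: 115.7×4.19×30.4 = 14737 J
14737 J < 5790.0 + 386.9×335.0 = 135401.5 J, so not all ice melts; final T = 0 °C.
Heat left for melting: 14737 − 5790.0 = 8947.0 J
Mass melted = 8947.0 / 335.0 = 26.71 g
Ice remaining = 386.9 − 26.71 = 360.19 g

m_ice remaining = 360 g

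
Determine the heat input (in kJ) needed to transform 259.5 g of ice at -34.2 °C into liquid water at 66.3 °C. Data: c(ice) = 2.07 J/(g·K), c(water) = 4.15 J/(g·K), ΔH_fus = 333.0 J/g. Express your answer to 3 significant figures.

q = 176 kJ

q1 (heat ice -34.2→0.0 °C): 259.5 × 2.07 × 34.2 = 18371 J
q2 (melt at 0 °C): 259.5 × 333.0 = 86414 J
q3 (heat water 0.0→66.3 °C): 259.5 × 4.15 × 66.3 = 71400 J
Total: 18371 + 86414 + 71400 = 176185 J = 176 kJ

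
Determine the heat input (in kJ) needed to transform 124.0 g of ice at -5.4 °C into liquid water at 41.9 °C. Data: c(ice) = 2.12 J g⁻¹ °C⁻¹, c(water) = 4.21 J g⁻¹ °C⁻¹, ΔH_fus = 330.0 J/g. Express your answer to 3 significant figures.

q = 64.2 kJ

q1 (heat ice -5.4→0.0 °C): 124.0 × 2.12 × 5.4 = 1420 J
q2 (melt at 0 °C): 124.0 × 330.0 = 40920 J
q3 (heat water 0.0→41.9 °C): 124.0 × 4.21 × 41.9 = 21873 J
Total: 1420 + 40920 + 21873 = 64213 J = 64.2 kJ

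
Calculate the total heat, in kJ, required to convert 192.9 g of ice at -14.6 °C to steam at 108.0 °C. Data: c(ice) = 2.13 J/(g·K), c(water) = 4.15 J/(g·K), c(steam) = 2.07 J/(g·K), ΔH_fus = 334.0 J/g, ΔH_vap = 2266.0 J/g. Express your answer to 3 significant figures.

q = 591 kJ

q1 (heat ice -14.6→0.0 °C): 192.9 × 2.13 × 14.6 = 5999 J
q2 (melt at 0 °C): 192.9 × 334.0 = 64429 J
q3 (heat water 0.0→100.0 °C): 192.9 × 4.15 × 100.0 = 80054 J
q4 (vaporize at 100 °C): 192.9 × 2266.0 = 437111 J
q5 (heat steam 100.0→108.0 °C): 192.9 × 2.07 × 8.0 = 3194 J
Total: 5999 + 64429 + 80054 + 437111 + 3194 = 590787 J = 591 kJ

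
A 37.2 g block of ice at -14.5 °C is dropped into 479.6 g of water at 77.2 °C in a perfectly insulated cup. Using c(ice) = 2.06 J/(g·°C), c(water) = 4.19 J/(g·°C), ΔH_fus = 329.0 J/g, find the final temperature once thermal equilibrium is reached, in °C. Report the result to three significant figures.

Heat to bring ice to 0 °C and melt it: q₁ = 37.2×2.06×14.5 + 37.2×329.0 = 13350 J
Heat the water can supply cooling to 0 °C: 479.6×4.19×77.2 = 155135 J > q₁, so all ice melts.
Energy balance: 479.6×4.19×(77.2 − T) = 13350 + 37.2×4.19×(T − 0)
2009.524(77.2 − T) = 13350 + 155.868 T
155135 − 13350 = 2165.392 T
T = 141785 / 2165.392 = 65.48 °C

T_f = 65.5 °C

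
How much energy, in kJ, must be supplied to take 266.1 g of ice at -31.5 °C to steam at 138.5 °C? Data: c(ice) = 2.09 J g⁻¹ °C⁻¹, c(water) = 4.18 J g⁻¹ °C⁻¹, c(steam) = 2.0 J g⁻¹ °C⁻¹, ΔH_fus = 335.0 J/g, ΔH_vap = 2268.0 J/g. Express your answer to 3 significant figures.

q = 842 kJ

q1 (heat ice -31.5→0.0 °C): 266.1 × 2.09 × 31.5 = 17519 J
q2 (melt at 0 °C): 266.1 × 335.0 = 89144 J
q3 (heat water 0.0→100.0 °C): 266.1 × 4.18 × 100.0 = 111230 J
q4 (vaporize at 100 °C): 266.1 × 2268.0 = 603515 J
q5 (heat steam 100.0→138.5 °C): 266.1 × 2.0 × 38.5 = 20490 J
Total: 17519 + 89144 + 111230 + 603515 + 20490 = 841898 J = 842 kJ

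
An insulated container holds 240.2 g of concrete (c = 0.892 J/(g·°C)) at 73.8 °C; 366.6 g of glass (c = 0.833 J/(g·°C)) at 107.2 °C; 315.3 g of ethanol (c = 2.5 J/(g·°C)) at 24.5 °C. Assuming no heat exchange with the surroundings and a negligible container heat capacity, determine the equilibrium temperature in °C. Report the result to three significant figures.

T_f = 51.9 °C

Σ mᵢcᵢ(T − Tᵢ) = 0  ⇒  T = Σ mᵢcᵢTᵢ / Σ mᵢcᵢ
Σ mᵢcᵢ = 240.2×0.892 + 366.6×0.833 + 315.3×2.5 = 1307.8862
Σ mᵢcᵢTᵢ = 214.2584×73.8 + 305.3778×107.2 + 788.25×24.5 = 67861
T = 67861 / 1307.8862 = 51.89 °C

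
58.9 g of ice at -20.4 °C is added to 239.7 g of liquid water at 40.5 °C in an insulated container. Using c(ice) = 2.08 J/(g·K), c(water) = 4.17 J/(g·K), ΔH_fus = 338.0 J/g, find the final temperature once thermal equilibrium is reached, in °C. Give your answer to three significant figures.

Heat to bring ice to 0 °C and melt it: q₁ = 58.9×2.08×20.4 + 58.9×338.0 = 22407 J
Heat the water can supply cooling to 0 °C: 239.7×4.17×40.5 = 40481.7 J > q₁, so all ice melts.
Energy balance: 239.7×4.17×(40.5 − T) = 22407 + 58.9×4.17×(T − 0)
999.549(40.5 − T) = 22407 + 245.613 T
40481.7 − 22407 = 1245.162 T
T = 18074.7 / 1245.162 = 14.52 °C

T_f = 14.5 °C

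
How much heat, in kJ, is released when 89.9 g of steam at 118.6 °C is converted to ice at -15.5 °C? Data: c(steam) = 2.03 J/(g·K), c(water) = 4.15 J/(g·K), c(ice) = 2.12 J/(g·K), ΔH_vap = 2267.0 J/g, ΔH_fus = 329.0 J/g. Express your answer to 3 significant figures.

q = 277 kJ

q1 (cool steam 118.6→100 °C): 89.9 × 2.03 × 18.6 = 3394 J
q2 (condense at 100 °C): 89.9 × 2267.0 = 203803 J
q3 (cool water 100→0 °C): 89.9 × 4.15 × 100.0 = 37309 J
q4 (freeze at 0 °C): 89.9 × 329.0 = 29577 J
q5 (cool ice 0→-15.5 °C): 89.9 × 2.12 × 15.5 = 2954 J
Total: 3394 + 203803 + 37309 + 29577 + 2954 = 277037 J = 277 kJ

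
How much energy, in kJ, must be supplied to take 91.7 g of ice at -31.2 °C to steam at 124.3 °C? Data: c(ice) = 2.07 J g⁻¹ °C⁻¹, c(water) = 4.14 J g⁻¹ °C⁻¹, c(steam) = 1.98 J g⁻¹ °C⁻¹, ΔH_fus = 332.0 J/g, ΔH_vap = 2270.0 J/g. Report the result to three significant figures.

q = 287 kJ

q1 (heat ice -31.2→0.0 °C): 91.7 × 2.07 × 31.2 = 5922 J
q2 (melt at 0 °C): 91.7 × 332.0 = 30444 J
q3 (heat water 0.0→100.0 °C): 91.7 × 4.14 × 100.0 = 37964 J
q4 (vaporize at 100 °C): 91.7 × 2270.0 = 208159 J
q5 (heat steam 100.0→124.3 °C): 91.7 × 1.98 × 24.3 = 4412 J
Total: 5922 + 30444 + 37964 + 208159 + 4412 = 286901 J = 287 kJ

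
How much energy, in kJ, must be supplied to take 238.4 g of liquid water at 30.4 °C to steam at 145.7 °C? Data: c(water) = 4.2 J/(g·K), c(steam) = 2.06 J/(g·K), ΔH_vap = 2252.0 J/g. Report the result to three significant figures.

q1 (heat water 30.4→100.0 °C): 238.4 × 4.2 × 69.6 = 69689 J
q2 (vaporize at 100 °C): 238.4 × 2252.0 = 536877 J
q3 (heat steam 100.0→145.7 °C): 238.4 × 2.06 × 45.7 = 22443 J
Total: 69689 + 536877 + 22443 = 629009 J = 629 kJ

q = 629 kJ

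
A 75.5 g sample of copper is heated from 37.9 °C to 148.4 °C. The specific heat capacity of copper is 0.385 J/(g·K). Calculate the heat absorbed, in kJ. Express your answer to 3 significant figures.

q = m c ΔT = 75.5 × 0.385 × (148.4 − 37.9)
q = 75.5 × 0.385 × 110.5 = 3212 J = 3.21 kJ

q = 3.21 kJ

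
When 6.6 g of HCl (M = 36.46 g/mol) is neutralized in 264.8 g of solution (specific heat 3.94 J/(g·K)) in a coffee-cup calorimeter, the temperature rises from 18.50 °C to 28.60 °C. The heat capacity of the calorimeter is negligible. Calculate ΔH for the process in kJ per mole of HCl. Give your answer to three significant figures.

|ΔT| = |28.60 − 18.50| = 10.10 °C
|q_surr| = (264.8 × 3.94) × 10.10 = 1043.312 × 10.10 = 10540 J
n(HCl) = 6.6 / 36.46 = 0.1810 mol
Temperature rose, so q_rxn = −|q_surr| = -10.54 kJ
ΔH = q_rxn / n = -58.23 kJ/mol

ΔH = -58.2 kJ/mol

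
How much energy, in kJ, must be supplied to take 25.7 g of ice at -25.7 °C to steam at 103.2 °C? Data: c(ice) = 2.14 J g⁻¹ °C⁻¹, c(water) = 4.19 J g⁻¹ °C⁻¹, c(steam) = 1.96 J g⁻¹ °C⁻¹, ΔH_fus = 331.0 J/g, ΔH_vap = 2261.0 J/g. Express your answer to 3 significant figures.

q = 79.0 kJ

q1 (heat ice -25.7→0.0 °C): 25.7 × 2.14 × 25.7 = 1413 J
q2 (melt at 0 °C): 25.7 × 331.0 = 8507 J
q3 (heat water 0.0→100.0 °C): 25.7 × 4.19 × 100.0 = 10768 J
q4 (vaporize at 100 °C): 25.7 × 2261.0 = 58108 J
q5 (heat steam 100.0→103.2 °C): 25.7 × 1.96 × 3.2 = 161 J
Total: 1413 + 8507 + 10768 + 58108 + 161 = 78957 J = 79.0 kJ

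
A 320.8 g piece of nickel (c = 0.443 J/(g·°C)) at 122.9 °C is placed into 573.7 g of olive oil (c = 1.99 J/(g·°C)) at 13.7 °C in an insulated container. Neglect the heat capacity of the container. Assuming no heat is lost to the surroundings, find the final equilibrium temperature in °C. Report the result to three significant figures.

T_f = 25.8 °C

Heat lost by nickel = heat gained by olive oil.
(320.8)(0.443)(122.9 − T) = (573.7)(1.99)(T − 13.7)
142.1144 (122.9 − T) = 1141.663 (T − 13.7)
17466 − 142.1144 T = 1141.663 T − 15641
33107 = 1283.7774 T
T = 25.79 °C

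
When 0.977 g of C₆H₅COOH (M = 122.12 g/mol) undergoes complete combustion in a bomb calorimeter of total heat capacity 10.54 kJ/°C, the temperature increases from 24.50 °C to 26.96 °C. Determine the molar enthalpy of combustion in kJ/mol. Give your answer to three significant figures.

ΔH = -3240 kJ/mol

ΔT = 26.96 − 24.50 = 2.46 °C
q_cal = C_cal × ΔT = 10.54 × 2.46 = 25.9284 kJ
n = 0.977 / 122.12 = 0.008000 mol
q_rxn = −q_cal = -25.9284 kJ
ΔH = -25.9284 / 0.008000 = -3241 kJ/mol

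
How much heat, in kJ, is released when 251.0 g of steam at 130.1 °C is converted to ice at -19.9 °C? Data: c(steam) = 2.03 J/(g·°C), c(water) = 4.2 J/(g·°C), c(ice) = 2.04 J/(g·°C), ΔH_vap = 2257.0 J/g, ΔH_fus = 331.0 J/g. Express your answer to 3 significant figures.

q = 781 kJ

q1 (cool steam 130.1→100 °C): 251.0 × 2.03 × 30.1 = 15337 J
q2 (condense at 100 °C): 251.0 × 2257.0 = 566507 J
q3 (cool water 100→0 °C): 251.0 × 4.2 × 100.0 = 105420 J
q4 (freeze at 0 °C): 251.0 × 331.0 = 83081 J
q5 (cool ice 0→-19.9 °C): 251.0 × 2.04 × 19.9 = 10190 J
Total: 15337 + 566507 + 105420 + 83081 + 10190 = 780535 J = 781 kJ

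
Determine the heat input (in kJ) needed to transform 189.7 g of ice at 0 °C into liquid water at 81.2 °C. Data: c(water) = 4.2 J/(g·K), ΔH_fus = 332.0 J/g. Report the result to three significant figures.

q1 (melt at 0 °C): 189.7 × 332.0 = 62980 J
q2 (heat water 0.0→81.2 °C): 189.7 × 4.2 × 81.2 = 64695 J
Total: 62980 + 64695 = 127675 J = 128 kJ

q = 128 kJ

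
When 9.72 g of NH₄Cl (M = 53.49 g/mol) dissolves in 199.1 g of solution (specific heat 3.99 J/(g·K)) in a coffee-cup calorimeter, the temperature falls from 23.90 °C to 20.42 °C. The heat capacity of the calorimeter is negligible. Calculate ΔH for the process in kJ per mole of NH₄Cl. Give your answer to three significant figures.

ΔH = 15.2 kJ/mol

|ΔT| = |20.42 − 23.90| = 3.48 °C
|q_surr| = (199.1 × 3.99) × 3.48 = 794.409 × 3.48 = 2765 J
n(NH₄Cl) = 9.72 / 53.49 = 0.1817 mol
Temperature fell, so q_rxn = +|q_surr| = 2.765 kJ
ΔH = q_rxn / n = 15.22 kJ/mol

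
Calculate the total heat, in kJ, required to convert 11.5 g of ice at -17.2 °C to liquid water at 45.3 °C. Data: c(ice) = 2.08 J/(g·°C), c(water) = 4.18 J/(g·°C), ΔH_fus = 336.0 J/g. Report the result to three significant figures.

q = 6.45 kJ

q1 (heat ice -17.2→0.0 °C): 11.5 × 2.08 × 17.2 = 411 J
q2 (melt at 0 °C): 11.5 × 336.0 = 3864 J
q3 (heat water 0.0→45.3 °C): 11.5 × 4.18 × 45.3 = 2178 J
Total: 411 + 3864 + 2178 = 6453 J = 6.45 kJ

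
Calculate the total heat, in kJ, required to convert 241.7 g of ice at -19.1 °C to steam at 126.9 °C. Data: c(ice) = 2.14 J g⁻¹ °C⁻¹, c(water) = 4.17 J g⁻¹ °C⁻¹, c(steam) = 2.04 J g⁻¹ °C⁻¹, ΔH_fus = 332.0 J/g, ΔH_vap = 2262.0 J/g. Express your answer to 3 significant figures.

q1 (heat ice -19.1→0.0 °C): 241.7 × 2.14 × 19.1 = 9879 J
q2 (melt at 0 °C): 241.7 × 332.0 = 80244 J
q3 (heat water 0.0→100.0 °C): 241.7 × 4.17 × 100.0 = 100789 J
q4 (vaporize at 100 °C): 241.7 × 2262.0 = 546725 J
q5 (heat steam 100.0→126.9 °C): 241.7 × 2.04 × 26.9 = 13264 J
Total: 9879 + 80244 + 100789 + 546725 + 13264 = 750901 J = 751 kJ

q = 751 kJ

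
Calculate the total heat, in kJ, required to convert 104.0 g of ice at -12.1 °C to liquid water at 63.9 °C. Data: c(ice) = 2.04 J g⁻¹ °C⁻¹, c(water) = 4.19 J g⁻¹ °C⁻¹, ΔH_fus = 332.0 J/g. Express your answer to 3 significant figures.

q = 64.9 kJ

q1 (heat ice -12.1→0.0 °C): 104.0 × 2.04 × 12.1 = 2567 J
q2 (melt at 0 °C): 104.0 × 332.0 = 34528 J
q3 (heat water 0.0→63.9 °C): 104.0 × 4.19 × 63.9 = 27845 J
Total: 2567 + 34528 + 27845 = 64940 J = 64.9 kJ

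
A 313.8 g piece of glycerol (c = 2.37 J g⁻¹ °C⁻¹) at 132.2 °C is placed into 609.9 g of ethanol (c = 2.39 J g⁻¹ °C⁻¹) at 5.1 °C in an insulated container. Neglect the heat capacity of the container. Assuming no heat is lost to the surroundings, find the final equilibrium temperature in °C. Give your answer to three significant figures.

T_f = 48.0 °C

Heat lost by glycerol = heat gained by ethanol.
(313.8)(2.37)(132.2 − T) = (609.9)(2.39)(T − 5.1)
743.706 (132.2 − T) = 1457.661 (T − 5.1)
98318 − 743.706 T = 1457.661 T − 7434.1
105752.1 = 2201.367 T
T = 48.04 °C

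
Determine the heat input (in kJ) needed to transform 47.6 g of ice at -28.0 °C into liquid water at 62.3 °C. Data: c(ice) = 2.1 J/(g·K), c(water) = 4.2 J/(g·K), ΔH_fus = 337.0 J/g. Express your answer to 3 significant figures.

q1 (heat ice -28.0→0.0 °C): 47.6 × 2.1 × 28.0 = 2799 J
q2 (melt at 0 °C): 47.6 × 337.0 = 16041 J
q3 (heat water 0.0→62.3 °C): 47.6 × 4.2 × 62.3 = 12455 J
Total: 2799 + 16041 + 12455 = 31295 J = 31.3 kJ

q = 31.3 kJ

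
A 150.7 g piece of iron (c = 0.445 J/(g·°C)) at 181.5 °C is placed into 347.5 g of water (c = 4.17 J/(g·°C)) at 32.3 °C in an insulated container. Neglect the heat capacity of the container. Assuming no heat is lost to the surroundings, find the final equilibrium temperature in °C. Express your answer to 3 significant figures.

Heat lost by iron = heat gained by water.
(150.7)(0.445)(181.5 − T) = (347.5)(4.17)(T − 32.3)
67.0615 (181.5 − T) = 1449.075 (T − 32.3)
12172 − 67.0615 T = 1449.075 T − 46805
58977 = 1516.1365 T
T = 38.90 °C

T_f = 38.9 °C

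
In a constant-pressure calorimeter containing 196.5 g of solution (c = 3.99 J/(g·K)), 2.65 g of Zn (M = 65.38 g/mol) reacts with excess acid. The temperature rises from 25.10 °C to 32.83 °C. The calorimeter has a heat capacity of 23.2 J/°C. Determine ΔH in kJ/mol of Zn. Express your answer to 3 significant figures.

|ΔT| = |32.83 − 25.10| = 7.73 °C
|q_surr| = (196.5 × 3.99 + 23.2) × 7.73 = 807.235 × 7.73 = 6240 J
n(Zn) = 2.65 / 65.38 = 0.04053 mol
Temperature rose, so q_rxn = −|q_surr| = -6.240 kJ
ΔH = q_rxn / n = -154.0 kJ/mol

ΔH = -154 kJ/mol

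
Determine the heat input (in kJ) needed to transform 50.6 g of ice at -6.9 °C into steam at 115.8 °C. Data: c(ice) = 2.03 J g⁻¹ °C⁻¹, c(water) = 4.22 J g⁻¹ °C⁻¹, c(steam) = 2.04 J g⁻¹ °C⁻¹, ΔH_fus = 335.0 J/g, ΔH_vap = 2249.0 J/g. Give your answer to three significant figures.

q = 154 kJ

q1 (heat ice -6.9→0.0 °C): 50.6 × 2.03 × 6.9 = 709 J
q2 (melt at 0 °C): 50.6 × 335.0 = 16951 J
q3 (heat water 0.0→100.0 °C): 50.6 × 4.22 × 100.0 = 21353 J
q4 (vaporize at 100 °C): 50.6 × 2249.0 = 113799 J
q5 (heat steam 100.0→115.8 °C): 50.6 × 2.04 × 15.8 = 1631 J
Total: 709 + 16951 + 21353 + 113799 + 1631 = 154443 J = 154 kJ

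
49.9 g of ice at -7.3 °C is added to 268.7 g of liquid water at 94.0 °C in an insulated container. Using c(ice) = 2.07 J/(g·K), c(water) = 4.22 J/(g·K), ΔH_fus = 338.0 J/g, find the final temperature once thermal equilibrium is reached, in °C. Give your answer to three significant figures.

Heat to bring ice to 0 °C and melt it: q₁ = 49.9×2.07×7.3 + 49.9×338.0 = 17620 J
Heat the water can supply cooling to 0 °C: 268.7×4.22×94.0 = 106588 J > q₁, so all ice melts.
Energy balance: 268.7×4.22×(94.0 − T) = 17620 + 49.9×4.22×(T − 0)
1133.914(94.0 − T) = 17620 + 210.578 T
106588 − 17620 = 1344.492 T
T = 88968 / 1344.492 = 66.17 °C

T_f = 66.2 °C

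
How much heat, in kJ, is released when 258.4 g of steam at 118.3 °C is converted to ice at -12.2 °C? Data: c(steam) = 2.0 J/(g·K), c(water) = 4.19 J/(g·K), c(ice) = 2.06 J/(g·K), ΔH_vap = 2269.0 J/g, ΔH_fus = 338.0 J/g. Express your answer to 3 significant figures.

q1 (cool steam 118.3→100 °C): 258.4 × 2.0 × 18.3 = 9457 J
q2 (condense at 100 °C): 258.4 × 2269.0 = 586310 J
q3 (cool water 100→0 °C): 258.4 × 4.19 × 100.0 = 108270 J
q4 (freeze at 0 °C): 258.4 × 338.0 = 87339 J
q5 (cool ice 0→-12.2 °C): 258.4 × 2.06 × 12.2 = 6494 J
Total: 9457 + 586310 + 108270 + 87339 + 6494 = 797870 J = 798 kJ

q = 798 kJ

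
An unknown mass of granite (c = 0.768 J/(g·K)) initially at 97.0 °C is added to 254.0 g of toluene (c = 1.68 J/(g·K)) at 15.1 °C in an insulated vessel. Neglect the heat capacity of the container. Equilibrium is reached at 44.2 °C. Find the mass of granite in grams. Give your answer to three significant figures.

q_gained = (254.0 × 1.68) × (44.2 − 15.1) = 12420 J
q_lost = m × 0.768 × (97.0 − 44.2) = 40.5504 m
m = 12420 / 40.5504 = 306 g

m = 306 g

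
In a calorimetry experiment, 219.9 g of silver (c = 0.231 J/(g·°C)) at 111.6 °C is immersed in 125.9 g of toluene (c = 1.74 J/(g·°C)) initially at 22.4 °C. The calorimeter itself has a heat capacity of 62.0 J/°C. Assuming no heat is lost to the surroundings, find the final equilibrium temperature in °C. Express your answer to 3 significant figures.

Heat lost by silver = heat gained by toluene + calorimeter.
(219.9)(0.231)(111.6 − T) = [(125.9)(1.74) + 62.0](T − 22.4)
50.7969 (111.6 − T) = 281.066 (T − 22.4)
5668.9 − 50.7969 T = 281.066 T − 6295.9
11964.8 = 331.8629 T
T = 36.05 °C

T_f = 36.1 °C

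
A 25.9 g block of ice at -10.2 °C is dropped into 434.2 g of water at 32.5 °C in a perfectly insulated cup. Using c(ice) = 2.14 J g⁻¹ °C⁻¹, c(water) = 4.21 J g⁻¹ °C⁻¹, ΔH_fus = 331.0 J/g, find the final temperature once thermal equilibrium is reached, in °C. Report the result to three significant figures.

Heat to bring ice to 0 °C and melt it: q₁ = 25.9×2.14×10.2 + 25.9×331.0 = 9138.2 J
Heat the water can supply cooling to 0 °C: 434.2×4.21×32.5 = 59409.4 J > q₁, so all ice melts.
Energy balance: 434.2×4.21×(32.5 − T) = 9138.2 + 25.9×4.21×(T − 0)
1827.982(32.5 − T) = 9138.2 + 109.039 T
59409.4 − 9138.2 = 1937.021 T
T = 50271.2 / 1937.021 = 25.95 °C

T_f = 26.0 °C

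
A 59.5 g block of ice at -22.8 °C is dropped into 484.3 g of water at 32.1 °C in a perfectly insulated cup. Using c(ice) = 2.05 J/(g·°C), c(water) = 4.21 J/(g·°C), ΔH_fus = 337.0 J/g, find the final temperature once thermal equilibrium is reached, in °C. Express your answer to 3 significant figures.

Heat to bring ice to 0 °C and melt it: q₁ = 59.5×2.05×22.8 + 59.5×337.0 = 22833 J
Heat the water can supply cooling to 0 °C: 484.3×4.21×32.1 = 65448.8 J > q₁, so all ice melts.
Energy balance: 484.3×4.21×(32.1 − T) = 22833 + 59.5×4.21×(T − 0)
2038.903(32.1 − T) = 22833 + 250.495 T
65448.8 − 22833 = 2289.398 T
T = 42615.8 / 2289.398 = 18.61 °C

T_f = 18.6 °C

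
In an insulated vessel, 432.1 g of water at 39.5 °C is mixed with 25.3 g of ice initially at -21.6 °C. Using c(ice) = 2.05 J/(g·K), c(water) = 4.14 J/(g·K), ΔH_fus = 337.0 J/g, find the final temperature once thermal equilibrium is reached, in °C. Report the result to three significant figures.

T_f = 32.2 °C

Heat to bring ice to 0 °C and melt it: q₁ = 25.3×2.05×21.6 + 25.3×337.0 = 9646.4 J
Heat the water can supply cooling to 0 °C: 432.1×4.14×39.5 = 70661.3 J > q₁, so all ice melts.
Energy balance: 432.1×4.14×(39.5 − T) = 9646.4 + 25.3×4.14×(T − 0)
1788.894(39.5 − T) = 9646.4 + 104.742 T
70661.3 − 9646.4 = 1893.636 T
T = 61014.9 / 1893.636 = 32.22 °C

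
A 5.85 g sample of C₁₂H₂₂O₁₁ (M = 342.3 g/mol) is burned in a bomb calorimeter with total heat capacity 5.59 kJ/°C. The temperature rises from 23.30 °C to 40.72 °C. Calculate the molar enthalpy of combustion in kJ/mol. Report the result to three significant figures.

ΔH = -5700 kJ/mol

ΔT = 40.72 − 23.30 = 17.42 °C
q_cal = C_cal × ΔT = 5.59 × 17.42 = 97.3778 kJ
n = 5.85 / 342.3 = 0.01709 mol
q_rxn = −q_cal = -97.3778 kJ
ΔH = -97.3778 / 0.01709 = -5698 kJ/mol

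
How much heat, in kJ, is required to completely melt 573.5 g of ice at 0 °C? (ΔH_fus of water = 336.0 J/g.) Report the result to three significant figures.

q = 193 kJ

q = m × ΔH_fus = 573.5 × 336.0 = 192700 J = 193 kJ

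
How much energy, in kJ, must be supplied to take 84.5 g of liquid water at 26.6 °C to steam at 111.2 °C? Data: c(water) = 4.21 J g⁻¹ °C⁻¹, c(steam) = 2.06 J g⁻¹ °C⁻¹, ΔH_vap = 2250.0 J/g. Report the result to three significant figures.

q = 218 kJ

q1 (heat water 26.6→100.0 °C): 84.5 × 4.21 × 73.4 = 26112 J
q2 (vaporize at 100 °C): 84.5 × 2250.0 = 190125 J
q3 (heat steam 100.0→111.2 °C): 84.5 × 2.06 × 11.2 = 1950 J
Total: 26112 + 190125 + 1950 = 218187 J = 218 kJ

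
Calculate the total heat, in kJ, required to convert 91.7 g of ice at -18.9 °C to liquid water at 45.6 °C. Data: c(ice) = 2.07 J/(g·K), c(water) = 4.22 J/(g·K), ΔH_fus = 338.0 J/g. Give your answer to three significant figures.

q1 (heat ice -18.9→0.0 °C): 91.7 × 2.07 × 18.9 = 3588 J
q2 (melt at 0 °C): 91.7 × 338.0 = 30995 J
q3 (heat water 0.0→45.6 °C): 91.7 × 4.22 × 45.6 = 17646 J
Total: 3588 + 30995 + 17646 = 52229 J = 52.2 kJ

q = 52.2 kJ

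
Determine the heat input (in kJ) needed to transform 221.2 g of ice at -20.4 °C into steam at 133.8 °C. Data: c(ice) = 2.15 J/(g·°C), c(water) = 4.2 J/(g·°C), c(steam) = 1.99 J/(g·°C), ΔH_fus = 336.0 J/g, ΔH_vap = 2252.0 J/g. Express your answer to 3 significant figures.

q = 690 kJ

q1 (heat ice -20.4→0.0 °C): 221.2 × 2.15 × 20.4 = 9702 J
q2 (melt at 0 °C): 221.2 × 336.0 = 74323 J
q3 (heat water 0.0→100.0 °C): 221.2 × 4.2 × 100.0 = 92904 J
q4 (vaporize at 100 °C): 221.2 × 2252.0 = 498142 J
q5 (heat steam 100.0→133.8 °C): 221.2 × 1.99 × 33.8 = 14878 J
Total: 9702 + 74323 + 92904 + 498142 + 14878 = 689949 J = 690 kJ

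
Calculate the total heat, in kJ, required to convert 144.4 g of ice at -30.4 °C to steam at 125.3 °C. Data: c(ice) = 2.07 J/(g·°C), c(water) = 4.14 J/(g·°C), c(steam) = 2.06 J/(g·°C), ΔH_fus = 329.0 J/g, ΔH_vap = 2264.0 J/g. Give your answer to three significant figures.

q1 (heat ice -30.4→0.0 °C): 144.4 × 2.07 × 30.4 = 9087 J
q2 (melt at 0 °C): 144.4 × 329.0 = 47508 J
q3 (heat water 0.0→100.0 °C): 144.4 × 4.14 × 100.0 = 59782 J
q4 (vaporize at 100 °C): 144.4 × 2264.0 = 326922 J
q5 (heat steam 100.0→125.3 °C): 144.4 × 2.06 × 25.3 = 7526 J
Total: 9087 + 47508 + 59782 + 326922 + 7526 = 450825 J = 451 kJ

q = 451 kJ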